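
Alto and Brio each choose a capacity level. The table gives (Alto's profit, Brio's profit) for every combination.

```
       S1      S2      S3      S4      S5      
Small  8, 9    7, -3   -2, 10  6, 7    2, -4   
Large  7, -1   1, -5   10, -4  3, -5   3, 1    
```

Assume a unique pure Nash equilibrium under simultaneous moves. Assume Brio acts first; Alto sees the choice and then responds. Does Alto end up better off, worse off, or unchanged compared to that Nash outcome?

Alto best-responds to each possible Brio move:
- S1: BR = Small, leader payoff 9.
- S2: BR = Small, leader payoff -3.
- S3: BR = Large, leader payoff -4.
- S4: BR = Small, leader payoff 7.
- S5: BR = Large, leader payoff 1.
Maximizing over 9, -3, -4, 7, 1, Brio chooses S1. Subgame-perfect outcome: (Small, S1) with payoffs (8, 9).
Under simultaneous play:
Alto's best replies: S1→Small; S2→Small; S3→Large; S4→Small; S5→Large.
Brio's best replies: Small→S3; Large→S5.
The unique mutual best reply is (Large, S5), giving (3, 1).
Alto earns 8 sequentially versus 3 at the Nash outcome: better off.

better off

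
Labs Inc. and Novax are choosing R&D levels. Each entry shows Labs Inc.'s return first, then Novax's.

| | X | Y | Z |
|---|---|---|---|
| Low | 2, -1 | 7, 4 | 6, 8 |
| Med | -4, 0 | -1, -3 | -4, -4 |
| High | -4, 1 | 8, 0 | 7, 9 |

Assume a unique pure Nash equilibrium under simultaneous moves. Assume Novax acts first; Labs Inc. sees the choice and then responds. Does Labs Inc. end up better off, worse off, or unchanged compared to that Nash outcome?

unchanged

Work backward from Labs Inc.'s decision.
- X → Labs Inc. plays Low (best of 2, -4, -4); Novax gets -1.
- Y → Labs Inc. plays High (best of 7, -1, 8); Novax gets 0.
- Z → Labs Inc. plays High (best of 6, -4, 7); Novax gets 9.
Novax's induced payoffs are -1, 0, 9, so Novax commits to Z. Subgame-perfect outcome: (High, Z) with payoffs (7, 9).
Under simultaneous play:
Labs Inc.'s best replies: X→Low; Y→High; Z→High.
Novax's best replies: Low→Z; Med→X; High→Z.
The unique mutual best reply is (High, Z), giving (7, 9).
Labs Inc. earns 7 sequentially versus 7 at the Nash outcome: unchanged.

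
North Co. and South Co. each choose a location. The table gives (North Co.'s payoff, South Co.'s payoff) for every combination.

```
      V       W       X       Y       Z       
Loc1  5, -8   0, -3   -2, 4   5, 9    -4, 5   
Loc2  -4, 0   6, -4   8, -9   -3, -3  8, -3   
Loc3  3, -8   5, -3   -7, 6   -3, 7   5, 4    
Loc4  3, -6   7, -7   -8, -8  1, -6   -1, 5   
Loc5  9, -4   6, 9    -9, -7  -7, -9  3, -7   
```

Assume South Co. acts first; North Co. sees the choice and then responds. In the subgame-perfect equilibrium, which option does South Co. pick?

Backward induction with South Co. moving first.
- V: North Co. compares 5, -4, 3, 3, 9 and picks Loc5; South Co. would get -4.
- W: North Co. compares 0, 6, 5, 7, 6 and picks Loc4; South Co. would get -7.
- X: North Co. compares -2, 8, -7, -8, -9 and picks Loc2; South Co. would get -9.
- Y: North Co. compares 5, -3, -3, 1, -7 and picks Loc1; South Co. would get 9.
- Z: North Co. compares -4, 8, 5, -1, 3 and picks Loc2; South Co. would get -3.
Among -4, -7, -9, 9, -3, the best is 9 at Y. Subgame-perfect outcome: (Loc1, Y) with payoffs (5, 9).

Y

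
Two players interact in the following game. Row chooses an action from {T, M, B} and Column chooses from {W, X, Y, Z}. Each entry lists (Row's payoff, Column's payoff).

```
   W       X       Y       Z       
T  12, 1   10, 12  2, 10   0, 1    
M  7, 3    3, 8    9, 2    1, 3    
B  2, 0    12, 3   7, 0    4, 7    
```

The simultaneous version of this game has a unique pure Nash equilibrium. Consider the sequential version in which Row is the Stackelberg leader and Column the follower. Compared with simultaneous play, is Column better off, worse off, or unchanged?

Backward induction with Row moving first.
- T: BR = X, leader payoff 10.
- M: BR = X, leader payoff 3.
- B: BR = Z, leader payoff 4.
Row's induced payoffs are 10, 3, 4, so Row commits to T. Subgame-perfect outcome: (T, X) with payoffs (10, 12).
Under simultaneous play:
Row's best replies: W→T; X→B; Y→M; Z→B.
Column's best replies: T→X; M→X; B→Z.
Only (B, Z) has each player best-responding; Nash payoffs (4, 7).
Column earns 12 sequentially versus 7 at the Nash outcome: better off.

better off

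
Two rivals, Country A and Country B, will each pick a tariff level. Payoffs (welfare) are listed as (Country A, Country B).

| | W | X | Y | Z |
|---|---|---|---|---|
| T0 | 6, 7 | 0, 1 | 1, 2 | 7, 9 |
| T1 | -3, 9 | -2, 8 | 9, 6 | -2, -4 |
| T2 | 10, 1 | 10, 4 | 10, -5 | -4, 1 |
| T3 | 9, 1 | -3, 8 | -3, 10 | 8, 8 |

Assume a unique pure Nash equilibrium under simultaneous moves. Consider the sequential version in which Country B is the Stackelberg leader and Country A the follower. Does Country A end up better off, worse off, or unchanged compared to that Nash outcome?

worse off

Solve by backward induction (Country B leads).
- W: Country A compares 6, -3, 10, 9 and picks T2; Country B would get 1.
- X: Country A compares 0, -2, 10, -3 and picks T2; Country B would get 4.
- Y: Country A compares 1, 9, 10, -3 and picks T2; Country B would get -5.
- Z: Country A compares 7, -2, -4, 8 and picks T3; Country B would get 8.
Maximizing over 1, 4, -5, 8, Country B chooses Z. Subgame-perfect outcome: (T3, Z) with payoffs (8, 8).
For the simultaneous game, intersect best replies.
Country A's best replies: W→T2; X→T2; Y→T2; Z→T3.
Country B's best replies: T0→Z; T1→W; T2→X; T3→Y.
Only (T2, X) has each player best-responding; Nash payoffs (10, 4).
Country A earns 8 sequentially versus 10 at the Nash outcome: worse off.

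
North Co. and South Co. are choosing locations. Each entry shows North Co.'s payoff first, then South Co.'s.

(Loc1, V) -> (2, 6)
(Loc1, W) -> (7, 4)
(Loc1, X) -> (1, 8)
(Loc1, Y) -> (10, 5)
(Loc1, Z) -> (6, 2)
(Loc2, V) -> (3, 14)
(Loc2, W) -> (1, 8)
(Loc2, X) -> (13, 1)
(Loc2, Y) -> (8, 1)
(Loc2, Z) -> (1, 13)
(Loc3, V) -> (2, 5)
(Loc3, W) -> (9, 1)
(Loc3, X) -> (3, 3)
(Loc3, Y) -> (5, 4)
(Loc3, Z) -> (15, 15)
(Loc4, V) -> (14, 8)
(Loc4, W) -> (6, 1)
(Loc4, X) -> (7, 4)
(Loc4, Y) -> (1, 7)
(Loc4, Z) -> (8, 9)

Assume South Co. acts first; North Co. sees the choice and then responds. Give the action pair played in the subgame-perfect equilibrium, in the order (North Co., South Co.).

North Co. best-responds to each possible South Co. move:
- V: North Co. compares 2, 3, 2, 14 and picks Loc4; South Co. would get 8.
- W: North Co. compares 7, 1, 9, 6 and picks Loc3; South Co. would get 1.
- X: North Co. compares 1, 13, 3, 7 and picks Loc2; South Co. would get 1.
- Y: North Co. compares 10, 8, 5, 1 and picks Loc1; South Co. would get 5.
- Z: North Co. compares 6, 1, 15, 8 and picks Loc3; South Co. would get 15.
Maximizing over 8, 1, 1, 5, 15, South Co. chooses Z. Subgame-perfect outcome: (Loc3, Z) with payoffs (15, 15).

(Loc3, Z)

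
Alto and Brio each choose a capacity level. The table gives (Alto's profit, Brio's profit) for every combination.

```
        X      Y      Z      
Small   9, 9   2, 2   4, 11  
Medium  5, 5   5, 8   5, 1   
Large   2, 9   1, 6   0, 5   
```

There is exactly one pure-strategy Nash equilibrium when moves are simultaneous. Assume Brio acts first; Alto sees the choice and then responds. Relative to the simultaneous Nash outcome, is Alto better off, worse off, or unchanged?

better off

Work backward from Alto's decision.
- X: Alto compares 9, 5, 2 and picks Small; Brio would get 9.
- Y: Alto compares 2, 5, 1 and picks Medium; Brio would get 8.
- Z: Alto compares 4, 5, 0 and picks Medium; Brio would get 1.
Maximizing over 9, 8, 1, Brio chooses X. Subgame-perfect outcome: (Small, X) with payoffs (9, 9).
Under simultaneous play:
Alto's best replies: X→Small; Y→Medium; Z→Medium.
Brio's best replies: Small→Z; Medium→Y; Large→X.
The unique mutual best reply is (Medium, Y), giving (5, 8).
Alto earns 9 sequentially versus 5 at the Nash outcome: better off.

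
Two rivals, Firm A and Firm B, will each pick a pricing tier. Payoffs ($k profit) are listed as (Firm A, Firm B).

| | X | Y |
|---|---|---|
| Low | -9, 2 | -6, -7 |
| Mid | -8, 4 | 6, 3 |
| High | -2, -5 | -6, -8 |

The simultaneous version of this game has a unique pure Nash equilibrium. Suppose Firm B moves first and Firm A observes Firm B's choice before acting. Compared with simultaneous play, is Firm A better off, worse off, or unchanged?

better off

Backward induction with Firm B moving first.
- X: BR = High, leader payoff -5.
- Y: BR = Mid, leader payoff 3.
Firm B's induced payoffs are -5, 3, so Firm B commits to Y. Subgame-perfect outcome: (Mid, Y) with payoffs (6, 3).
For the simultaneous game, intersect best replies.
Firm A's best replies: X→High; Y→Mid.
Firm B's best replies: Low→X; Mid→X; High→X.
The unique mutual best reply is (High, X), giving (-2, -5).
Firm A earns 6 sequentially versus -2 at the Nash outcome: better off.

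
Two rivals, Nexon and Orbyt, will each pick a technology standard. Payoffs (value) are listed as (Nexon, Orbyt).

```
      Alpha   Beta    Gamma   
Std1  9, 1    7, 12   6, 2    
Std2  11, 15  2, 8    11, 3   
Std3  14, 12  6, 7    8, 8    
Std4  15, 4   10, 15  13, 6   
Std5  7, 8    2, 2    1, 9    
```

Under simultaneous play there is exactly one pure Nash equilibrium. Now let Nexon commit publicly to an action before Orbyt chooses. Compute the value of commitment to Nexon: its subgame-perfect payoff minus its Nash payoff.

4

Work backward from Orbyt's decision.
- Std1: BR = Beta, leader payoff 7.
- Std2: BR = Alpha, leader payoff 11.
- Std3: BR = Alpha, leader payoff 14.
- Std4: BR = Beta, leader payoff 10.
- Std5: BR = Gamma, leader payoff 1.
Among 7, 11, 14, 10, 1, the best is 14 at Std3. Subgame-perfect outcome: (Std3, Alpha) with payoffs (14, 12).
Under simultaneous play:
Nexon's best replies: Alpha→Std4; Beta→Std4; Gamma→Std4.
Orbyt's best replies: Std1→Beta; Std2→Alpha; Std3→Alpha; Std4→Beta; Std5→Gamma.
Only (Std4, Beta) has each player best-responding; Nash payoffs (10, 15).
Nexon's commitment gain: 14 − 10 = 4.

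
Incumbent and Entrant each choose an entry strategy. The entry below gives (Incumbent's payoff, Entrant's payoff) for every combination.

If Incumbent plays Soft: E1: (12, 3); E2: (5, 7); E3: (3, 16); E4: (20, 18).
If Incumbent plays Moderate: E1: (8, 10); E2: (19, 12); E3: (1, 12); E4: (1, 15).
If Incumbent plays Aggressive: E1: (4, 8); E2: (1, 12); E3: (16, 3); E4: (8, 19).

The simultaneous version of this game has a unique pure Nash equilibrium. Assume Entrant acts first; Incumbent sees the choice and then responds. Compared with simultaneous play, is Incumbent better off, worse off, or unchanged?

unchanged

Solve by backward induction (Entrant leads).
- E1: BR = Soft, leader payoff 3.
- E2: BR = Moderate, leader payoff 12.
- E3: BR = Aggressive, leader payoff 3.
- E4: BR = Soft, leader payoff 18.
Among 3, 12, 3, 18, the best is 18 at E4. Subgame-perfect outcome: (Soft, E4) with payoffs (20, 18).
Under simultaneous play:
Incumbent's best replies: E1→Soft; E2→Moderate; E3→Aggressive; E4→Soft.
Entrant's best replies: Soft→E4; Moderate→E4; Aggressive→E4.
The unique mutual best reply is (Soft, E4), giving (20, 18).
Incumbent earns 20 sequentially versus 20 at the Nash outcome: unchanged.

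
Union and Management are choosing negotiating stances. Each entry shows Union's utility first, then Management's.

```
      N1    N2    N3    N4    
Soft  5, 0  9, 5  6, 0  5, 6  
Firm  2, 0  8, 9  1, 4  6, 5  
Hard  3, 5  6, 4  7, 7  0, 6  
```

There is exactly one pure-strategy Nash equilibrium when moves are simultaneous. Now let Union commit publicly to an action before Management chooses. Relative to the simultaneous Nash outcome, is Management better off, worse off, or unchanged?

Management best-responds to each possible Union move:
- Soft: Management compares 0, 5, 0, 6 and picks N4; Union would get 5.
- Firm: Management compares 0, 9, 4, 5 and picks N2; Union would get 8.
- Hard: Management compares 5, 4, 7, 6 and picks N3; Union would get 7.
Maximizing over 5, 8, 7, Union chooses Firm. Subgame-perfect outcome: (Firm, N2) with payoffs (8, 9).
Under simultaneous play:
Union's best replies: N1→Soft; N2→Soft; N3→Hard; N4→Firm.
Management's best replies: Soft→N4; Firm→N2; Hard→N3.
The unique mutual best reply is (Hard, N3), giving (7, 7).
Management earns 9 sequentially versus 7 at the Nash outcome: better off.

better off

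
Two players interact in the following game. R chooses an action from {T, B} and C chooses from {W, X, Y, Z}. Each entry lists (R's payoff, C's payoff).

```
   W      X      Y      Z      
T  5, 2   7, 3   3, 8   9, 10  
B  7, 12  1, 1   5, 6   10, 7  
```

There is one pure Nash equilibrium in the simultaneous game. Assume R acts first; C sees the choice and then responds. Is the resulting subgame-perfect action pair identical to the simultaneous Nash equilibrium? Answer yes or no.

Work backward from C's decision.
- T → C plays Z (best of 2, 3, 8, 10); R gets 9.
- B → C plays W (best of 12, 1, 6, 7); R gets 7.
Maximizing over 9, 7, R chooses T. Subgame-perfect outcome: (T, Z) with payoffs (9, 10).
Now find the simultaneous Nash equilibrium.
R's best replies: W→B; X→T; Y→B; Z→B.
C's best replies: T→Z; B→W.
Only (B, W) has each player best-responding; Nash payoffs (7, 12).
Sequential outcome (T, Z) differs from the Nash profile (B, W).

no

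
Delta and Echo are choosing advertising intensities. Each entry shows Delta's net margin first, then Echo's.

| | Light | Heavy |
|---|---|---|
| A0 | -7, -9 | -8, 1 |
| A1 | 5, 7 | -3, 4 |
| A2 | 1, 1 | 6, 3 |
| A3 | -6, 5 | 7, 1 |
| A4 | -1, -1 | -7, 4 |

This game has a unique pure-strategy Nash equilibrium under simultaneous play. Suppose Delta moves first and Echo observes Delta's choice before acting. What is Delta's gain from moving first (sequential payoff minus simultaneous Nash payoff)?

1

Echo best-responds to each possible Delta move:
- A0 → Echo plays Heavy (best of -9, 1); Delta gets -8.
- A1 → Echo plays Light (best of 7, 4); Delta gets 5.
- A2 → Echo plays Heavy (best of 1, 3); Delta gets 6.
- A3 → Echo plays Light (best of 5, 1); Delta gets -6.
- A4 → Echo plays Heavy (best of -1, 4); Delta gets -7.
Maximizing over -8, 5, 6, -6, -7, Delta chooses A2. Subgame-perfect outcome: (A2, Heavy) with payoffs (6, 3).
Under simultaneous play:
Delta's best replies: Light→A1; Heavy→A3.
Echo's best replies: A0→Heavy; A1→Light; A2→Heavy; A3→Light; A4→Heavy.
The unique mutual best reply is (A1, Light), giving (5, 7).
Delta's commitment gain: 6 − 5 = 1.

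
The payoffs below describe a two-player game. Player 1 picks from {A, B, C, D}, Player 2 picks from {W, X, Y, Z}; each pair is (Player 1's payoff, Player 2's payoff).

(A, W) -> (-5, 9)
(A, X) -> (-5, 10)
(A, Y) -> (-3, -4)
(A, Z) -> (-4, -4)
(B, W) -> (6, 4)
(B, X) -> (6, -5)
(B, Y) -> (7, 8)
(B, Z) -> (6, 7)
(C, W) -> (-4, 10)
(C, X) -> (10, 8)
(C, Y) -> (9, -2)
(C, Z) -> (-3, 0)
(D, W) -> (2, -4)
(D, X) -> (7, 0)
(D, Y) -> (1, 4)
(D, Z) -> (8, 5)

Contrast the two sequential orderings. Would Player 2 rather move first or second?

first

If Player 1 leads: Player 2's best replies are A→X, B→Y, C→W, D→Z; Player 1's induced payoffs -5, 7, -4, 8; outcome (D, Z), payoffs (8, 5).
If Player 2 leads: Player 1's best replies are W→B, X→C, Y→C, Z→D; Player 2's induced payoffs 4, 8, -2, 5; outcome (C, X), payoffs (10, 8).
Player 2 gets 8 moving first and 5 moving second, so Player 2 prefers to move first.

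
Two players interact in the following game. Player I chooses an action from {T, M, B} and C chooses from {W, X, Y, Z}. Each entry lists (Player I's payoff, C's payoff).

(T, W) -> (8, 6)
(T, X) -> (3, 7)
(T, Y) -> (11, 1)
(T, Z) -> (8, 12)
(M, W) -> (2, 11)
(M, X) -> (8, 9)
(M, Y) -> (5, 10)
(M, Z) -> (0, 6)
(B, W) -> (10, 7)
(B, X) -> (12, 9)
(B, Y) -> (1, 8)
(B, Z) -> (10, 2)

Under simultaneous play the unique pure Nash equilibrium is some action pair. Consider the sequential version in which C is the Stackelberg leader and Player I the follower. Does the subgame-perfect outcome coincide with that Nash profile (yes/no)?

yes

Player I best-responds to each possible C move:
- W: BR = B, leader payoff 7.
- X: BR = B, leader payoff 9.
- Y: BR = T, leader payoff 1.
- Z: BR = B, leader payoff 2.
C's induced payoffs are 7, 9, 1, 2, so C commits to X. Subgame-perfect outcome: (B, X) with payoffs (12, 9).
Now find the simultaneous Nash equilibrium.
Player I's best replies: W→B; X→B; Y→T; Z→B.
C's best replies: T→Z; M→W; B→X.
Only (B, X) has each player best-responding; Nash payoffs (12, 9).
Sequential outcome (B, X) coincides with the Nash profile (B, X).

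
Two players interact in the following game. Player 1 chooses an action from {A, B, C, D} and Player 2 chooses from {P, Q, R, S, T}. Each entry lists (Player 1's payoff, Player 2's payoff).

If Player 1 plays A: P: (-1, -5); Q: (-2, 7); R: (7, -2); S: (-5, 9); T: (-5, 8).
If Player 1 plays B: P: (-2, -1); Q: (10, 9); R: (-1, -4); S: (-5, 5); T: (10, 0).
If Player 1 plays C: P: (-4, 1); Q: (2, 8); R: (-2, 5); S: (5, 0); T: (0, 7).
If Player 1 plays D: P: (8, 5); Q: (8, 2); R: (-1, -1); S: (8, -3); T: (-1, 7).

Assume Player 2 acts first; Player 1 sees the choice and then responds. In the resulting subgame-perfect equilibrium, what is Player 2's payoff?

9

Work backward from Player 1's decision.
- P: Player 1 compares -1, -2, -4, 8 and picks D; Player 2 would get 5.
- Q: Player 1 compares -2, 10, 2, 8 and picks B; Player 2 would get 9.
- R: Player 1 compares 7, -1, -2, -1 and picks A; Player 2 would get -2.
- S: Player 1 compares -5, -5, 5, 8 and picks D; Player 2 would get -3.
- T: Player 1 compares -5, 10, 0, -1 and picks B; Player 2 would get 0.
Maximizing over 5, 9, -2, -3, 0, Player 2 chooses Q. Subgame-perfect outcome: (B, Q) with payoffs (10, 9).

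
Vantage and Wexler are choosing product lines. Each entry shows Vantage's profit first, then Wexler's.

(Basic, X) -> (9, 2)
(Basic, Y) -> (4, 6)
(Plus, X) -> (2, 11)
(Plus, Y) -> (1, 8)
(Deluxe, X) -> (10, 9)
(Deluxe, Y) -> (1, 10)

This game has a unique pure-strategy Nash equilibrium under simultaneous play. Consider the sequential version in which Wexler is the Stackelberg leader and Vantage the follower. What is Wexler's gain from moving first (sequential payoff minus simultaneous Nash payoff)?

Work backward from Vantage's decision.
- X: BR = Deluxe, leader payoff 9.
- Y: BR = Basic, leader payoff 6.
Among 9, 6, the best is 9 at X. Subgame-perfect outcome: (Deluxe, X) with payoffs (10, 9).
Under simultaneous play:
Vantage's best replies: X→Deluxe; Y→Basic.
Wexler's best replies: Basic→Y; Plus→X; Deluxe→Y.
Only (Basic, Y) has each player best-responding; Nash payoffs (4, 6).
Wexler's commitment gain: 9 − 6 = 3.

3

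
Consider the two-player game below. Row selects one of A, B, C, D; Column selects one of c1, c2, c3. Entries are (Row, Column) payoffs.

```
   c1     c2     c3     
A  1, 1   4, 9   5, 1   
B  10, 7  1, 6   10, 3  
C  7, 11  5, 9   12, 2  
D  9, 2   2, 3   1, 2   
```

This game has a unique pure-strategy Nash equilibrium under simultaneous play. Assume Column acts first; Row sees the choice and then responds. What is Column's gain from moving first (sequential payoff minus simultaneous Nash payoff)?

2

Row best-responds to each possible Column move:
- c1: BR = B, leader payoff 7.
- c2: BR = C, leader payoff 9.
- c3: BR = C, leader payoff 2.
Among 7, 9, 2, the best is 9 at c2. Subgame-perfect outcome: (C, c2) with payoffs (5, 9).
For the simultaneous game, intersect best replies.
Row's best replies: c1→B; c2→C; c3→C.
Column's best replies: A→c2; B→c1; C→c1; D→c2.
Only (B, c1) has each player best-responding; Nash payoffs (10, 7).
Column's commitment gain: 9 − 7 = 2.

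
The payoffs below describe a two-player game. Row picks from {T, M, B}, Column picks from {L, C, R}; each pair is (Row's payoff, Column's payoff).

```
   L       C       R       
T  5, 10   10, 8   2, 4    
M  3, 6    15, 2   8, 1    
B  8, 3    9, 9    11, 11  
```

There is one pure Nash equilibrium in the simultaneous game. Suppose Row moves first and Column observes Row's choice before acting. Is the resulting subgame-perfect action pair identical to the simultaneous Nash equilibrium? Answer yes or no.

Solve by backward induction (Row leads).
- T: Column compares 10, 8, 4 and picks L; Row would get 5.
- M: Column compares 6, 2, 1 and picks L; Row would get 3.
- B: Column compares 3, 9, 11 and picks R; Row would get 11.
Among 5, 3, 11, the best is 11 at B. Subgame-perfect outcome: (B, R) with payoffs (11, 11).
For the simultaneous game, intersect best replies.
Row's best replies: L→B; C→M; R→B.
Column's best replies: T→L; M→L; B→R.
The unique mutual best reply is (B, R), giving (11, 11).
Sequential outcome (B, R) coincides with the Nash profile (B, R).

yes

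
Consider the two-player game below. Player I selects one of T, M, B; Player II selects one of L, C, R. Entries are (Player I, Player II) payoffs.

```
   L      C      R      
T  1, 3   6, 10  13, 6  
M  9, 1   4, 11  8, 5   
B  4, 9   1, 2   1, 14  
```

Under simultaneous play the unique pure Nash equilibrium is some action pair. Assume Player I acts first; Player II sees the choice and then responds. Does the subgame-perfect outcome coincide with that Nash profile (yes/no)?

Backward induction with Player I moving first.
- T → Player II plays C (best of 3, 10, 6); Player I gets 6.
- M → Player II plays C (best of 1, 11, 5); Player I gets 4.
- B → Player II plays R (best of 9, 2, 14); Player I gets 1.
Among 6, 4, 1, the best is 6 at T. Subgame-perfect outcome: (T, C) with payoffs (6, 10).
Under simultaneous play:
Player I's best replies: L→M; C→T; R→T.
Player II's best replies: T→C; M→C; B→R.
Only (T, C) has each player best-responding; Nash payoffs (6, 10).
Sequential outcome (T, C) coincides with the Nash profile (T, C).

yes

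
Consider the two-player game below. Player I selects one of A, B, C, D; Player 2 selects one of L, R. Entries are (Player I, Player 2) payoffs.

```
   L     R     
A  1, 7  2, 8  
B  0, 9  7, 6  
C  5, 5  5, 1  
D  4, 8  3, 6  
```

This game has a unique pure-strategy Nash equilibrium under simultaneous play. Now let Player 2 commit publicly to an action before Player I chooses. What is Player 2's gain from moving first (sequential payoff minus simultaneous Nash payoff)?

Player I best-responds to each possible Player 2 move:
- L: Player I compares 1, 0, 5, 4 and picks C; Player 2 would get 5.
- R: Player I compares 2, 7, 5, 3 and picks B; Player 2 would get 6.
Among 5, 6, the best is 6 at R. Subgame-perfect outcome: (B, R) with payoffs (7, 6).
For the simultaneous game, intersect best replies.
Player I's best replies: L→C; R→B.
Player 2's best replies: A→R; B→L; C→L; D→L.
The unique mutual best reply is (C, L), giving (5, 5).
Player 2's commitment gain: 6 − 5 = 1.

1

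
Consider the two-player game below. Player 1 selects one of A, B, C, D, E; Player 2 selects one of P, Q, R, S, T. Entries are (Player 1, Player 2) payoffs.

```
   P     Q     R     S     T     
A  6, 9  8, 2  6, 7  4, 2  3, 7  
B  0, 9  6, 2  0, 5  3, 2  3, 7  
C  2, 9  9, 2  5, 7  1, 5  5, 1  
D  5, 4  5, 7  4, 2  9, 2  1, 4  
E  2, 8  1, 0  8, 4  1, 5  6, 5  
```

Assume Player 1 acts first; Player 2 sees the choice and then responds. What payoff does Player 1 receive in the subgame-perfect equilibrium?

Work backward from Player 2's decision.
- A: BR = P, leader payoff 6.
- B: BR = P, leader payoff 0.
- C: BR = P, leader payoff 2.
- D: BR = Q, leader payoff 5.
- E: BR = P, leader payoff 2.
Player 1's induced payoffs are 6, 0, 2, 5, 2, so Player 1 commits to A. Subgame-perfect outcome: (A, P) with payoffs (6, 9).

6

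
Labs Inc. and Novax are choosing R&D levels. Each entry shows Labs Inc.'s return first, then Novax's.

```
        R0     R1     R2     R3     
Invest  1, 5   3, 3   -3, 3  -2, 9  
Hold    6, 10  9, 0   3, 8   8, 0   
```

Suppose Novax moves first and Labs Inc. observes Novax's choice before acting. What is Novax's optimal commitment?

Solve by backward induction (Novax leads).
- R0 → Labs Inc. plays Hold (best of 1, 6); Novax gets 10.
- R1 → Labs Inc. plays Hold (best of 3, 9); Novax gets 0.
- R2 → Labs Inc. plays Hold (best of -3, 3); Novax gets 8.
- R3 → Labs Inc. plays Hold (best of -2, 8); Novax gets 0.
Novax's induced payoffs are 10, 0, 8, 0, so Novax commits to R0. Subgame-perfect outcome: (Hold, R0) with payoffs (6, 10).

R0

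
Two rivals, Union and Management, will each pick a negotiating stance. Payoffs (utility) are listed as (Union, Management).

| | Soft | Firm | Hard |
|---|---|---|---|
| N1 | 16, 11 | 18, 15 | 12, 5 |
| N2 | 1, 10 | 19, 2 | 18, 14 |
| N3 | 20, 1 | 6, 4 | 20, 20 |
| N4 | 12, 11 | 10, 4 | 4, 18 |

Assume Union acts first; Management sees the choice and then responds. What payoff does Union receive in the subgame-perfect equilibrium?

20

Solve by backward induction (Union leads).
- N1 → Management plays Firm (best of 11, 15, 5); Union gets 18.
- N2 → Management plays Hard (best of 10, 2, 14); Union gets 18.
- N3 → Management plays Hard (best of 1, 4, 20); Union gets 20.
- N4 → Management plays Hard (best of 11, 4, 18); Union gets 4.
Maximizing over 18, 18, 20, 4, Union chooses N3. Subgame-perfect outcome: (N3, Hard) with payoffs (20, 20).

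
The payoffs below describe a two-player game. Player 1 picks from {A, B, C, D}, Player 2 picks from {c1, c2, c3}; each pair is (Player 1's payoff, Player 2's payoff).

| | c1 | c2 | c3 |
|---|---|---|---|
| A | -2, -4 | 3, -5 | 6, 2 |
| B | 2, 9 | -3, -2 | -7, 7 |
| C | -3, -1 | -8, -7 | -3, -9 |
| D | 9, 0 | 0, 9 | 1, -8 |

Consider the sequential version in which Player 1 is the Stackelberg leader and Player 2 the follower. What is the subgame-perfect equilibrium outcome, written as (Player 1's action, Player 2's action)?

(A, c3)

Work backward from Player 2's decision.
- A: BR = c3, leader payoff 6.
- B: BR = c1, leader payoff 2.
- C: BR = c1, leader payoff -3.
- D: BR = c2, leader payoff 0.
Among 6, 2, -3, 0, the best is 6 at A. Subgame-perfect outcome: (A, c3) with payoffs (6, 2).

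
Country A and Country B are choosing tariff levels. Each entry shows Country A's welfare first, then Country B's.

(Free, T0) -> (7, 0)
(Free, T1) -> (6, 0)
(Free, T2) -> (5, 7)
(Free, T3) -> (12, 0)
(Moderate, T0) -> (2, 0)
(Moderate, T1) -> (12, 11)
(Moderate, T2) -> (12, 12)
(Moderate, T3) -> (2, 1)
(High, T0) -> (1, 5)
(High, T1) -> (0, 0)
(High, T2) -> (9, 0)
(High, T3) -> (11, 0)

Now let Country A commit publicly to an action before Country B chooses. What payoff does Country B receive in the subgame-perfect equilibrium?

12

Backward induction with Country A moving first.
- Free: BR = T2, leader payoff 5.
- Moderate: BR = T2, leader payoff 12.
- High: BR = T0, leader payoff 1.
Among 5, 12, 1, the best is 12 at Moderate. Subgame-perfect outcome: (Moderate, T2) with payoffs (12, 12).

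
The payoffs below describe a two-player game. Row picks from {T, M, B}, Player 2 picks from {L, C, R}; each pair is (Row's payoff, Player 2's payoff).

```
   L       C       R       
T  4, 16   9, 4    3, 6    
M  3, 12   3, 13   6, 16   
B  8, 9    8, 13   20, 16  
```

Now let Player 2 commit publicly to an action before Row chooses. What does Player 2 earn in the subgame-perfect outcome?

16

Work backward from Row's decision.
- L: BR = B, leader payoff 9.
- C: BR = T, leader payoff 4.
- R: BR = B, leader payoff 16.
Among 9, 4, 16, the best is 16 at R. Subgame-perfect outcome: (B, R) with payoffs (20, 16).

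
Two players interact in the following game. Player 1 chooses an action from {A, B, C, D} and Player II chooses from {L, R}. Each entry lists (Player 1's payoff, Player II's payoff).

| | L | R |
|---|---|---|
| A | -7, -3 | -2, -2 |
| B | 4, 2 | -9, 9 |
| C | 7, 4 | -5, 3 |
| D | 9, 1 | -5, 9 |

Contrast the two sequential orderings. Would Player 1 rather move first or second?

second

If Player 1 leads: Player II's best replies are A→R, B→R, C→L, D→R; Player 1's induced payoffs -2, -9, 7, -5; outcome (C, L), payoffs (7, 4).
If Player II leads: Player 1's best replies are L→D, R→A; Player II's induced payoffs 1, -2; outcome (D, L), payoffs (9, 1).
Player 1 gets 7 moving first and 9 moving second, so Player 1 prefers to move second.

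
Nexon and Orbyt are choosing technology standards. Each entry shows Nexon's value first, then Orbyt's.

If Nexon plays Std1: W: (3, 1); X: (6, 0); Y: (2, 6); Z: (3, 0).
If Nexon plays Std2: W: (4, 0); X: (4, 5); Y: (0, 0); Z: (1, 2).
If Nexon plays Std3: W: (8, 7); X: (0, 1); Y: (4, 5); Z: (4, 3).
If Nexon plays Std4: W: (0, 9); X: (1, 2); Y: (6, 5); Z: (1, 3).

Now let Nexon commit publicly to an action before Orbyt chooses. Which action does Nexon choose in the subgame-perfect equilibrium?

Work backward from Orbyt's decision.
- Std1: Orbyt compares 1, 0, 6, 0 and picks Y; Nexon would get 2.
- Std2: Orbyt compares 0, 5, 0, 2 and picks X; Nexon would get 4.
- Std3: Orbyt compares 7, 1, 5, 3 and picks W; Nexon would get 8.
- Std4: Orbyt compares 9, 2, 5, 3 and picks W; Nexon would get 0.
Maximizing over 2, 4, 8, 0, Nexon chooses Std3. Subgame-perfect outcome: (Std3, W) with payoffs (8, 7).

Std3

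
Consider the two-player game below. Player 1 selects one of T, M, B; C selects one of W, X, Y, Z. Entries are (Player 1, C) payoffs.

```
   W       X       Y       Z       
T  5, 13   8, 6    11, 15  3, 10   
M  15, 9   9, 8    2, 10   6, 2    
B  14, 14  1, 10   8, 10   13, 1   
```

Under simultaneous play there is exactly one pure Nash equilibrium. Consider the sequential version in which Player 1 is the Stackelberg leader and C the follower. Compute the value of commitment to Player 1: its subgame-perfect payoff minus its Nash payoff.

C best-responds to each possible Player 1 move:
- T → C plays Y (best of 13, 6, 15, 10); Player 1 gets 11.
- M → C plays Y (best of 9, 8, 10, 2); Player 1 gets 2.
- B → C plays W (best of 14, 10, 10, 1); Player 1 gets 14.
Among 11, 2, 14, the best is 14 at B. Subgame-perfect outcome: (B, W) with payoffs (14, 14).
Under simultaneous play:
Player 1's best replies: W→M; X→M; Y→T; Z→B.
C's best replies: T→Y; M→Y; B→W.
Only (T, Y) has each player best-responding; Nash payoffs (11, 15).
Player 1's commitment gain: 14 − 11 = 3.

3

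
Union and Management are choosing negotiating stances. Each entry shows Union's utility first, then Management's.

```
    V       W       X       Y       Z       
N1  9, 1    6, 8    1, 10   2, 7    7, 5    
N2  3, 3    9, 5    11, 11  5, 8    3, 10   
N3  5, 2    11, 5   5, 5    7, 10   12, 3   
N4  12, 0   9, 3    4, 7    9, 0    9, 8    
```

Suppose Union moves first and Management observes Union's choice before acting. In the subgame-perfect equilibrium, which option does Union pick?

N2

Management best-responds to each possible Union move:
- N1 → Management plays X (best of 1, 8, 10, 7, 5); Union gets 1.
- N2 → Management plays X (best of 3, 5, 11, 8, 10); Union gets 11.
- N3 → Management plays Y (best of 2, 5, 5, 10, 3); Union gets 7.
- N4 → Management plays Z (best of 0, 3, 7, 0, 8); Union gets 9.
Maximizing over 1, 11, 7, 9, Union chooses N2. Subgame-perfect outcome: (N2, X) with payoffs (11, 11).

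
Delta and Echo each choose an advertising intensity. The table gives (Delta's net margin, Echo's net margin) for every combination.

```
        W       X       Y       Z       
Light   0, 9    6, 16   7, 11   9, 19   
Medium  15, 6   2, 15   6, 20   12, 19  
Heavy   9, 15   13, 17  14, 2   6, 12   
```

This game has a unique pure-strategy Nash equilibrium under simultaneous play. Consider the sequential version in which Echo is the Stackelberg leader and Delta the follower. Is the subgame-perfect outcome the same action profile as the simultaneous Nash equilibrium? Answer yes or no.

Backward induction with Echo moving first.
- W: Delta compares 0, 15, 9 and picks Medium; Echo would get 6.
- X: Delta compares 6, 2, 13 and picks Heavy; Echo would get 17.
- Y: Delta compares 7, 6, 14 and picks Heavy; Echo would get 2.
- Z: Delta compares 9, 12, 6 and picks Medium; Echo would get 19.
Maximizing over 6, 17, 2, 19, Echo chooses Z. Subgame-perfect outcome: (Medium, Z) with payoffs (12, 19).
Under simultaneous play:
Delta's best replies: W→Medium; X→Heavy; Y→Heavy; Z→Medium.
Echo's best replies: Light→Z; Medium→Y; Heavy→X.
The unique mutual best reply is (Heavy, X), giving (13, 17).
Sequential outcome (Medium, Z) differs from the Nash profile (Heavy, X).

no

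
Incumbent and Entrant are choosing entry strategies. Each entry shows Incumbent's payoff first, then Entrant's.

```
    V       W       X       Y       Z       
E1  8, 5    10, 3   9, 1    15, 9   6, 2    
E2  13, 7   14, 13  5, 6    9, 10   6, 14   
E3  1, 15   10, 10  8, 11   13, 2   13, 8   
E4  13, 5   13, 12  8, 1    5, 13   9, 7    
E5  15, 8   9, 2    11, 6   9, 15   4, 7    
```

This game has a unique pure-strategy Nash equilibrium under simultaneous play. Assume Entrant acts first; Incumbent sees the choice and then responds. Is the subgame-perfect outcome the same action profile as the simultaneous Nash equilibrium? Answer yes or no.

no

Work backward from Incumbent's decision.
- V: BR = E5, leader payoff 8.
- W: BR = E2, leader payoff 13.
- X: BR = E5, leader payoff 6.
- Y: BR = E1, leader payoff 9.
- Z: BR = E3, leader payoff 8.
Among 8, 13, 6, 9, 8, the best is 13 at W. Subgame-perfect outcome: (E2, W) with payoffs (14, 13).
For the simultaneous game, intersect best replies.
Incumbent's best replies: V→E5; W→E2; X→E5; Y→E1; Z→E3.
Entrant's best replies: E1→Y; E2→Z; E3→V; E4→Y; E5→Y.
Only (E1, Y) has each player best-responding; Nash payoffs (15, 9).
Sequential outcome (E2, W) differs from the Nash profile (E1, Y).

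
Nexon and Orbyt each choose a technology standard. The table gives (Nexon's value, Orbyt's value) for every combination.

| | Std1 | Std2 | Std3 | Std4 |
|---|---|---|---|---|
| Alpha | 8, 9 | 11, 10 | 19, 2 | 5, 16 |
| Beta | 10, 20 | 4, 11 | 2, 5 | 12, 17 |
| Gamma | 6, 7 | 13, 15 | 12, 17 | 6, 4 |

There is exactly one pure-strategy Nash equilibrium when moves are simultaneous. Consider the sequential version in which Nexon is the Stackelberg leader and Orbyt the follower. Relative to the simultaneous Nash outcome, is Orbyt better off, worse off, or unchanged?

Solve by backward induction (Nexon leads).
- Alpha: Orbyt compares 9, 10, 2, 16 and picks Std4; Nexon would get 5.
- Beta: Orbyt compares 20, 11, 5, 17 and picks Std1; Nexon would get 10.
- Gamma: Orbyt compares 7, 15, 17, 4 and picks Std3; Nexon would get 12.
Maximizing over 5, 10, 12, Nexon chooses Gamma. Subgame-perfect outcome: (Gamma, Std3) with payoffs (12, 17).
Now find the simultaneous Nash equilibrium.
Nexon's best replies: Std1→Beta; Std2→Gamma; Std3→Alpha; Std4→Beta.
Orbyt's best replies: Alpha→Std4; Beta→Std1; Gamma→Std3.
The unique mutual best reply is (Beta, Std1), giving (10, 20).
Orbyt earns 17 sequentially versus 20 at the Nash outcome: worse off.

worse off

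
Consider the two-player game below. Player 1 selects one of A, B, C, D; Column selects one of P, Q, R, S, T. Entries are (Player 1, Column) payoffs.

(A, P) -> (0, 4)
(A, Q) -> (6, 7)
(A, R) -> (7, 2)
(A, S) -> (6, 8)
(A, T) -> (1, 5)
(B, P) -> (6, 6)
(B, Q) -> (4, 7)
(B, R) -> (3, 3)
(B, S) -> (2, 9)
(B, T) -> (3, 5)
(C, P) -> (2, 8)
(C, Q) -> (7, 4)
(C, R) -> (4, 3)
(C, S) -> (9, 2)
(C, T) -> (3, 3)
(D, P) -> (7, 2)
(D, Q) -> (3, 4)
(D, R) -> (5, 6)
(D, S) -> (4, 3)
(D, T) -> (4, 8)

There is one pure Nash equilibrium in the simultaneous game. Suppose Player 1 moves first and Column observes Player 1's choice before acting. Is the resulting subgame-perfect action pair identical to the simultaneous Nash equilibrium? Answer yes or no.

no

Backward induction with Player 1 moving first.
- A: Column compares 4, 7, 2, 8, 5 and picks S; Player 1 would get 6.
- B: Column compares 6, 7, 3, 9, 5 and picks S; Player 1 would get 2.
- C: Column compares 8, 4, 3, 2, 3 and picks P; Player 1 would get 2.
- D: Column compares 2, 4, 6, 3, 8 and picks T; Player 1 would get 4.
Among 6, 2, 2, 4, the best is 6 at A. Subgame-perfect outcome: (A, S) with payoffs (6, 8).
Now find the simultaneous Nash equilibrium.
Player 1's best replies: P→D; Q→C; R→A; S→C; T→D.
Column's best replies: A→S; B→S; C→P; D→T.
The unique mutual best reply is (D, T), giving (4, 8).
Sequential outcome (A, S) differs from the Nash profile (D, T).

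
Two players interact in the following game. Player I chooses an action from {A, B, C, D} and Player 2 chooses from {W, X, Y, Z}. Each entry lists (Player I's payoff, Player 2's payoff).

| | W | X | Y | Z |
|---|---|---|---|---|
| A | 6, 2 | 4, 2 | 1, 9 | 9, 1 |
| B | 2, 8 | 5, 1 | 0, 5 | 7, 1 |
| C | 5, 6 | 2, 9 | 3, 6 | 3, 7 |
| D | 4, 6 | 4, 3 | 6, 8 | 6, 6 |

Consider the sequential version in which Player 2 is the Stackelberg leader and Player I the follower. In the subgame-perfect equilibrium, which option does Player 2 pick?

Work backward from Player I's decision.
- W → Player I plays A (best of 6, 2, 5, 4); Player 2 gets 2.
- X → Player I plays B (best of 4, 5, 2, 4); Player 2 gets 1.
- Y → Player I plays D (best of 1, 0, 3, 6); Player 2 gets 8.
- Z → Player I plays A (best of 9, 7, 3, 6); Player 2 gets 1.
Among 2, 1, 8, 1, the best is 8 at Y. Subgame-perfect outcome: (D, Y) with payoffs (6, 8).

Y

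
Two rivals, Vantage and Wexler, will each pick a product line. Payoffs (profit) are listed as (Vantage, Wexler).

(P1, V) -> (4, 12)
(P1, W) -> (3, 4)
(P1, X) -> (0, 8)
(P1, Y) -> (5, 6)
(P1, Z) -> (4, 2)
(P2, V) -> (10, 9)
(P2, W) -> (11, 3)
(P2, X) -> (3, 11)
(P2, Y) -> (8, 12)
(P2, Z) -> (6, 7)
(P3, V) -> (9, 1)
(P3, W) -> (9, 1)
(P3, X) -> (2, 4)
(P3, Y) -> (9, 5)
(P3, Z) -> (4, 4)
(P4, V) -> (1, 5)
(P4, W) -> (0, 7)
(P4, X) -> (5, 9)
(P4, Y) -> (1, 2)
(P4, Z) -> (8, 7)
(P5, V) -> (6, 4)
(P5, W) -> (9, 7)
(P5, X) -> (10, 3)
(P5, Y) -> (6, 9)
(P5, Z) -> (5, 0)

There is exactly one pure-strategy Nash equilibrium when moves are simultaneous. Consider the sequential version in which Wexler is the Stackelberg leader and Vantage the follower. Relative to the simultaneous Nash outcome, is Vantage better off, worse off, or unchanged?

Backward induction with Wexler moving first.
- V → Vantage plays P2 (best of 4, 10, 9, 1, 6); Wexler gets 9.
- W → Vantage plays P2 (best of 3, 11, 9, 0, 9); Wexler gets 3.
- X → Vantage plays P5 (best of 0, 3, 2, 5, 10); Wexler gets 3.
- Y → Vantage plays P3 (best of 5, 8, 9, 1, 6); Wexler gets 5.
- Z → Vantage plays P4 (best of 4, 6, 4, 8, 5); Wexler gets 7.
Among 9, 3, 3, 5, 7, the best is 9 at V. Subgame-perfect outcome: (P2, V) with payoffs (10, 9).
For the simultaneous game, intersect best replies.
Vantage's best replies: V→P2; W→P2; X→P5; Y→P3; Z→P4.
Wexler's best replies: P1→V; P2→Y; P3→Y; P4→X; P5→Y.
The unique mutual best reply is (P3, Y), giving (9, 5).
Vantage earns 10 sequentially versus 9 at the Nash outcome: better off.

better off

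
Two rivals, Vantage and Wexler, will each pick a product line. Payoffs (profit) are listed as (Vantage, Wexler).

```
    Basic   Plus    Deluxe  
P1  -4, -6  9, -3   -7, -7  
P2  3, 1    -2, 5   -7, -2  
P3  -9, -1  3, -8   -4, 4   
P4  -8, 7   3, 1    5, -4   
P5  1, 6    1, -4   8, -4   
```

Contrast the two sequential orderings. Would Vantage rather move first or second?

If Vantage leads: Wexler's best replies are P1→Plus, P2→Plus, P3→Deluxe, P4→Basic, P5→Basic; Vantage's induced payoffs 9, -2, -4, -8, 1; outcome (P1, Plus), payoffs (9, -3).
If Wexler leads: Vantage's best replies are Basic→P2, Plus→P1, Deluxe→P5; Wexler's induced payoffs 1, -3, -4; outcome (P2, Basic), payoffs (3, 1).
Vantage gets 9 moving first and 3 moving second, so Vantage prefers to move first.

first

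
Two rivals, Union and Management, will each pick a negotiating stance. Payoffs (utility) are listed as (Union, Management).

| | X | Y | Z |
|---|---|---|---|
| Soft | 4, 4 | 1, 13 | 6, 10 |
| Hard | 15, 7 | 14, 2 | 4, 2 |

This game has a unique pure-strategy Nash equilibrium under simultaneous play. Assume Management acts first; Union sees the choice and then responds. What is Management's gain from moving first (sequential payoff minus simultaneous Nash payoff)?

3

Work backward from Union's decision.
- X: Union compares 4, 15 and picks Hard; Management would get 7.
- Y: Union compares 1, 14 and picks Hard; Management would get 2.
- Z: Union compares 6, 4 and picks Soft; Management would get 10.
Among 7, 2, 10, the best is 10 at Z. Subgame-perfect outcome: (Soft, Z) with payoffs (6, 10).
Under simultaneous play:
Union's best replies: X→Hard; Y→Hard; Z→Soft.
Management's best replies: Soft→Y; Hard→X.
Only (Hard, X) has each player best-responding; Nash payoffs (15, 7).
Management's commitment gain: 10 − 7 = 3.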